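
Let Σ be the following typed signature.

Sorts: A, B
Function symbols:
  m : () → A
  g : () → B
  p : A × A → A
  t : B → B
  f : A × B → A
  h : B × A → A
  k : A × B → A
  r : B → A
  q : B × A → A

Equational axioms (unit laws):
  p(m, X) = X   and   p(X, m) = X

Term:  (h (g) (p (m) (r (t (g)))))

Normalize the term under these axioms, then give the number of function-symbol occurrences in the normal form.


1. (h (g) (p (m) (r (t (g)))))  →  (h (g) (r (t (g))))
normal form: (h (g) (r (t (g))))

size = 5


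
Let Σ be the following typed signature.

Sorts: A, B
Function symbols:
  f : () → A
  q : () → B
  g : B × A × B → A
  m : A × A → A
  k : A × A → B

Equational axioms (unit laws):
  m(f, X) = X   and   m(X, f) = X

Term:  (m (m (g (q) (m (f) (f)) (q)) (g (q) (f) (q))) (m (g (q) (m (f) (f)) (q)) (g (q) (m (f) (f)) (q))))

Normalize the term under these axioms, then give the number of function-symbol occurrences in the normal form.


1. (m (m (g (q) (m (f) (f)) (q)) (g (q) (f) (q))) (m (g (q) (m (f) (f)) (q)) (g (q) (m (f) (f)) (q))))  →  (m (m (g (q) (f) (q)) (g (q) (f) (q))) (m (g (q) (m (f) (f)) (q)) (g (q) (m (f) (f)) (q))))
2. (m (m (g (q) (f) (q)) (g (q) (f) (q))) (m (g (q) (m (f) (f)) (q)) (g (q) (m (f) (f)) (q))))  →  (m (m (g (q) (f) (q)) (g (q) (f) (q))) (m (g (q) (f) (q)) (g (q) (m (f) (f)) (q))))
3. (m (m (g (q) (f) (q)) (g (q) (f) (q))) (m (g (q) (f) (q)) (g (q) (m (f) (f)) (q))))  →  (m (m (g (q) (f) (q)) (g (q) (f) (q))) (m (g (q) (f) (q)) (g (q) (f) (q))))
normal form: (m (m (g (q) (f) (q)) (g (q) (f) (q))) (m (g (q) (f) (q)) (g (q) (f) (q))))

size = 19


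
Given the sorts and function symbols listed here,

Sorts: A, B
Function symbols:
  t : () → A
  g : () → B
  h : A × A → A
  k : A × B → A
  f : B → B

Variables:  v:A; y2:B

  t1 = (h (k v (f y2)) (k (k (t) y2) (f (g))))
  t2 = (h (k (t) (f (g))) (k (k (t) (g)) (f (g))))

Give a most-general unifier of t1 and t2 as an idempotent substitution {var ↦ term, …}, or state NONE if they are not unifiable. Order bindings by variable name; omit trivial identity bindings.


{v ↦ (t), y2 ↦ (g)}


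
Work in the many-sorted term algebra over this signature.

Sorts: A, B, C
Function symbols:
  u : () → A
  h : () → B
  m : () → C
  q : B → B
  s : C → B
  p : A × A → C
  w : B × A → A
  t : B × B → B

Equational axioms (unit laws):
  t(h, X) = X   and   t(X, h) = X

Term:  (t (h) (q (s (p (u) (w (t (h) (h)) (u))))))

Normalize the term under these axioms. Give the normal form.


normal form = (q (s (p (u) (w (h) (u)))))

1. (t (h) (q (s (p (u) (w (t (h) (h)) (u))))))  →  (q (s (p (u) (w (t (h) (h)) (u)))))
2. (q (s (p (u) (w (t (h) (h)) (u)))))  →  (q (s (p (u) (w (h) (u)))))


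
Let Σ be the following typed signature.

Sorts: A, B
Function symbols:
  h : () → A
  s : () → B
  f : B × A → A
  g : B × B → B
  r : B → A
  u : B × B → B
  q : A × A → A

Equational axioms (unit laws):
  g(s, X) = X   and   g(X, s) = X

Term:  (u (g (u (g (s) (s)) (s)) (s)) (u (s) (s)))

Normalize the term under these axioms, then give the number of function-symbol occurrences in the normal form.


size = 7

1. (u (g (u (g (s) (s)) (s)) (s)) (u (s) (s)))  →  (u (u (g (s) (s)) (s)) (u (s) (s)))
2. (u (u (g (s) (s)) (s)) (u (s) (s)))  →  (u (u (s) (s)) (u (s) (s)))
normal form: (u (u (s) (s)) (u (s) (s)))


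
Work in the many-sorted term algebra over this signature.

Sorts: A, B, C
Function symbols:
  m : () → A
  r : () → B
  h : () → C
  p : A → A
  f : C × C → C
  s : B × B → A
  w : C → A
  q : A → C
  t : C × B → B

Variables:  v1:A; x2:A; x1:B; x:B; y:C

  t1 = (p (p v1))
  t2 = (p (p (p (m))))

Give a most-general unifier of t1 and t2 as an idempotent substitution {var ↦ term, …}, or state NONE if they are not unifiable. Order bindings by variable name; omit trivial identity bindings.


{v1 ↦ (p (m))}


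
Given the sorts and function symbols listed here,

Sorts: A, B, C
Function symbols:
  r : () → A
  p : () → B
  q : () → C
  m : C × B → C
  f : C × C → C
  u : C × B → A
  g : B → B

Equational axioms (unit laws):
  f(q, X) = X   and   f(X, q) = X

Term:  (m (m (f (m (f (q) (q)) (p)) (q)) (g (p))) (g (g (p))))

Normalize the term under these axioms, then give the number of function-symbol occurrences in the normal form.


1. (m (m (f (m (f (q) (q)) (p)) (q)) (g (p))) (g (g (p))))  →  (m (m (m (f (q) (q)) (p)) (g (p))) (g (g (p))))
2. (m (m (m (f (q) (q)) (p)) (g (p))) (g (g (p))))  →  (m (m (m (q) (p)) (g (p))) (g (g (p))))
normal form: (m (m (m (q) (p)) (g (p))) (g (g (p))))

size = 10


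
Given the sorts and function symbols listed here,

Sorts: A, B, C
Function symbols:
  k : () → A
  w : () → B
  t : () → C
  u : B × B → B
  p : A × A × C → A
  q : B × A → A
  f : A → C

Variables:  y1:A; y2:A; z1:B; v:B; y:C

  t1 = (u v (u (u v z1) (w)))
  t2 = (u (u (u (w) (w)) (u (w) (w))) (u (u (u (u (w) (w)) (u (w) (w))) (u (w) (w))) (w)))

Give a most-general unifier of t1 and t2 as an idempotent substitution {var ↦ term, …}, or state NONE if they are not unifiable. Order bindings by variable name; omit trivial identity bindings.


{v ↦ (u (u (w) (w)) (u (w) (w))), z1 ↦ (u (w) (w))}


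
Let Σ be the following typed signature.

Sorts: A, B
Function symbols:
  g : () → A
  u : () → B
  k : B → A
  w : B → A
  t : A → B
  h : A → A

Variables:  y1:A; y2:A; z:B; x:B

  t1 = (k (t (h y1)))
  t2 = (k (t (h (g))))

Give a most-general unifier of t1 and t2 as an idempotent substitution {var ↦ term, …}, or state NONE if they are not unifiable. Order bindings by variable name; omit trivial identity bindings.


{y1 ↦ (g)}


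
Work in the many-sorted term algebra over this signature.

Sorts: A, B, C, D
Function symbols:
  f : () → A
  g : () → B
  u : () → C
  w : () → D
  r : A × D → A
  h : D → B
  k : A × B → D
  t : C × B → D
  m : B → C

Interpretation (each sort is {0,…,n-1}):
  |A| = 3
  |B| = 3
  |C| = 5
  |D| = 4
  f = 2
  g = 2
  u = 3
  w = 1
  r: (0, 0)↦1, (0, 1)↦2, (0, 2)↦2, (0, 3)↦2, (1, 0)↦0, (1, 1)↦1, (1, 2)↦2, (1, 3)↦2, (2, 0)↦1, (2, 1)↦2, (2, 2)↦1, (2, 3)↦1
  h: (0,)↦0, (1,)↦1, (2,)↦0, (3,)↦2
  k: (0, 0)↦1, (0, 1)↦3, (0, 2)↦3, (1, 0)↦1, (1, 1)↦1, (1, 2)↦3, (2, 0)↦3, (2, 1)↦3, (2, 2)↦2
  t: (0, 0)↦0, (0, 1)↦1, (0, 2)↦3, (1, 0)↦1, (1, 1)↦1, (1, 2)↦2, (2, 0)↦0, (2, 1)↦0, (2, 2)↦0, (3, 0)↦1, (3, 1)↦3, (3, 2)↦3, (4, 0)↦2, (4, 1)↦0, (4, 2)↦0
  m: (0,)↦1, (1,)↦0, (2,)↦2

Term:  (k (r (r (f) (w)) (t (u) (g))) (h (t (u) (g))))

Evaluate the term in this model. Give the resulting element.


value = 3

  f = 2
  w = 1
  (r (f) (w)) = r(2, 1) = 2
  u = 3
  g = 2
  (t (u) (g)) = t(3, 2) = 3
  (r (r (f) (w)) (t (u) (g))) = r(2, 3) = 1
  u = 3
  g = 2
  (t (u) (g)) = t(3, 2) = 3
  (h (t (u) (g))) = h(3,) = 2
  (k (r (r (f) (w)) (t (u) (g))) (h (t (u) (g)))) = k(1, 2) = 3


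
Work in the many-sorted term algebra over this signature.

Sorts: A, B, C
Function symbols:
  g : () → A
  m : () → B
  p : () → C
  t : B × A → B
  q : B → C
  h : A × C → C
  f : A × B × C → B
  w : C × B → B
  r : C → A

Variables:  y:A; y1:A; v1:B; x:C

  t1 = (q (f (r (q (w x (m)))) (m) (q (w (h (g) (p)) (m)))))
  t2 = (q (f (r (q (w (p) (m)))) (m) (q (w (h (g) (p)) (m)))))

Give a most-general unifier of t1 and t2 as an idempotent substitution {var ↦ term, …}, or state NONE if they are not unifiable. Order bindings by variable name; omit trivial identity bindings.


{x ↦ (p)}


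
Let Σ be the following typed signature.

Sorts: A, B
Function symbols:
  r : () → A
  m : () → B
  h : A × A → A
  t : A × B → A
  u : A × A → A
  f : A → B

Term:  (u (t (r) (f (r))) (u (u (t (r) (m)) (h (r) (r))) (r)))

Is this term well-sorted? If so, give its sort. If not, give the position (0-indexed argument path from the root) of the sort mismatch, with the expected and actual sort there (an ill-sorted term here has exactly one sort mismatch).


well-sorted; sort = A

    (r) : A
      (r) : A
    (f (r)) : B
  (t (r) (f (r))) : A
        (r) : A
        (m) : B
      (t (r) (m)) : A
        (r) : A
        (r) : A
      (h (r) (r)) : A
    (u (t (r) (m)) (h (r) (r))) : A
    (r) : A
  (u (u (t (r) (m)) (h (r) (r))) (r)) : A
(u (t (r) (f (r))) (u (u (t (r) (m)) (h (r) (r))) (r))) : A


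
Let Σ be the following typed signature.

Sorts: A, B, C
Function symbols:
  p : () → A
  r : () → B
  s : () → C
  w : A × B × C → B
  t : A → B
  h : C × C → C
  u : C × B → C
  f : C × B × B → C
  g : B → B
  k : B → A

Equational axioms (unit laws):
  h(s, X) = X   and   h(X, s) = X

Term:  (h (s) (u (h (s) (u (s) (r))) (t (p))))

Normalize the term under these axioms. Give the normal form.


1. (h (s) (u (h (s) (u (s) (r))) (t (p))))  →  (u (h (s) (u (s) (r))) (t (p)))
2. (u (h (s) (u (s) (r))) (t (p)))  →  (u (u (s) (r)) (t (p)))

normal form = (u (u (s) (r)) (t (p)))


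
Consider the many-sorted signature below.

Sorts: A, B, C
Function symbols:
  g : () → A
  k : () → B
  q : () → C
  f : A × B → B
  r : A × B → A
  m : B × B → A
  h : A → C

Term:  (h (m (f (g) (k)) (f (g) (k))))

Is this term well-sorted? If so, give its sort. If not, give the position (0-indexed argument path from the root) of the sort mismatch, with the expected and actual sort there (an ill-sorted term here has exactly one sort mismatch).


      (g) : A
      (k) : B
    (f (g) (k)) : B
      (g) : A
      (k) : B
    (f (g) (k)) : B
  (m (f (g) (k)) (f (g) (k))) : A
(h (m (f (g) (k)) (f (g) (k)))) : C

well-sorted; sort = C


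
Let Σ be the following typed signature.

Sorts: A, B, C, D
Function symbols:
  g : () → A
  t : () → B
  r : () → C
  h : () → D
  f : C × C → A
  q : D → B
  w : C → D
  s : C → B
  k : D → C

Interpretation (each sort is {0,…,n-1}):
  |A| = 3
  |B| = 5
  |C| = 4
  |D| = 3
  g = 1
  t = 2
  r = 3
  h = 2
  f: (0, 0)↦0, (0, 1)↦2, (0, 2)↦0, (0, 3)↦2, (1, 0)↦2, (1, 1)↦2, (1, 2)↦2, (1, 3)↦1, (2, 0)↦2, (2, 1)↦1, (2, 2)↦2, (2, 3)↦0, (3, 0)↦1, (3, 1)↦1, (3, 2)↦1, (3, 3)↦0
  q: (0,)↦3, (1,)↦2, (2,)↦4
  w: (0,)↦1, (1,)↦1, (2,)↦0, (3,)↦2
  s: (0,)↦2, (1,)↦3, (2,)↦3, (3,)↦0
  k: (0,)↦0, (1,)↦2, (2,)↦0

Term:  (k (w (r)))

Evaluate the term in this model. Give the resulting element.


  r = 3
  (w (r)) = w(3,) = 2
  (k (w (r))) = k(2,) = 0

value = 0


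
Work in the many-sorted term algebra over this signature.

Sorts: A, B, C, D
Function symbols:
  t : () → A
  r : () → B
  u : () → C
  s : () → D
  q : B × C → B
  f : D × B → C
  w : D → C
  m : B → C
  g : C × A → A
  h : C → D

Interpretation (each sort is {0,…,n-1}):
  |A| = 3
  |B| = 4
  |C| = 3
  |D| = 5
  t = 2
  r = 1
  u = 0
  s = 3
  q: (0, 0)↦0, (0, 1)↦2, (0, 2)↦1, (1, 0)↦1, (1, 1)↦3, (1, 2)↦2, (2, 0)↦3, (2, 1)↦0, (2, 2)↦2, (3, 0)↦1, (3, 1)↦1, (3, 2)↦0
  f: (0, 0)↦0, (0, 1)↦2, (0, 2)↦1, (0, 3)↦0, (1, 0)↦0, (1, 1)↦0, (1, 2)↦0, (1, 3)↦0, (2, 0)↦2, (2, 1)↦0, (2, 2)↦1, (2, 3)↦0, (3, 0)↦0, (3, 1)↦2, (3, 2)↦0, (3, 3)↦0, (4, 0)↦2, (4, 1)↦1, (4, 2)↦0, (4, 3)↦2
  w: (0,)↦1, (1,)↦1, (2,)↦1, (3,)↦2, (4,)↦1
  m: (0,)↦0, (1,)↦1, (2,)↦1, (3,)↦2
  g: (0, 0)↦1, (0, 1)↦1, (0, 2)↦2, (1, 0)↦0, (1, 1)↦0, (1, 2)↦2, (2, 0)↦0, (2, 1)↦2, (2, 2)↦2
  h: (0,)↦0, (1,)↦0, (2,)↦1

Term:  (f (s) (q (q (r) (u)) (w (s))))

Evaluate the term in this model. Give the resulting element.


  s = 3
  r = 1
  u = 0
  (q (r) (u)) = q(1, 0) = 1
  s = 3
  (w (s)) = w(3,) = 2
  (q (q (r) (u)) (w (s))) = q(1, 2) = 2
  (f (s) (q (q (r) (u)) (w (s)))) = f(3, 2) = 0

value = 0


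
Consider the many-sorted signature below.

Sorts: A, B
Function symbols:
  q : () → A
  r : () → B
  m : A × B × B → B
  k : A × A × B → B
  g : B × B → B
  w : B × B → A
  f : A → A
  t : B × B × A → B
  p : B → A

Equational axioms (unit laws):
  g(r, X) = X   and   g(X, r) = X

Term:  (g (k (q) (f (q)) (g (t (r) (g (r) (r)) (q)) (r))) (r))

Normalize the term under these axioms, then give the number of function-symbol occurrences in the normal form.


size = 8

1. (g (k (q) (f (q)) (g (t (r) (g (r) (r)) (q)) (r))) (r))  →  (k (q) (f (q)) (g (t (r) (g (r) (r)) (q)) (r)))
2. (k (q) (f (q)) (g (t (r) (g (r) (r)) (q)) (r)))  →  (k (q) (f (q)) (t (r) (g (r) (r)) (q)))
3. (k (q) (f (q)) (t (r) (g (r) (r)) (q)))  →  (k (q) (f (q)) (t (r) (r) (q)))
normal form: (k (q) (f (q)) (t (r) (r) (q)))


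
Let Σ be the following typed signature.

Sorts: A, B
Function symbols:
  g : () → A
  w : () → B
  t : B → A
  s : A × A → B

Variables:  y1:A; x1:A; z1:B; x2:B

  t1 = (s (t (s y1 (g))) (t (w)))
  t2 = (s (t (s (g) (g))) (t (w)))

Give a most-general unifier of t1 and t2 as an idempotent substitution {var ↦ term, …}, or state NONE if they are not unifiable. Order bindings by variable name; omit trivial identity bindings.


{y1 ↦ (g)}


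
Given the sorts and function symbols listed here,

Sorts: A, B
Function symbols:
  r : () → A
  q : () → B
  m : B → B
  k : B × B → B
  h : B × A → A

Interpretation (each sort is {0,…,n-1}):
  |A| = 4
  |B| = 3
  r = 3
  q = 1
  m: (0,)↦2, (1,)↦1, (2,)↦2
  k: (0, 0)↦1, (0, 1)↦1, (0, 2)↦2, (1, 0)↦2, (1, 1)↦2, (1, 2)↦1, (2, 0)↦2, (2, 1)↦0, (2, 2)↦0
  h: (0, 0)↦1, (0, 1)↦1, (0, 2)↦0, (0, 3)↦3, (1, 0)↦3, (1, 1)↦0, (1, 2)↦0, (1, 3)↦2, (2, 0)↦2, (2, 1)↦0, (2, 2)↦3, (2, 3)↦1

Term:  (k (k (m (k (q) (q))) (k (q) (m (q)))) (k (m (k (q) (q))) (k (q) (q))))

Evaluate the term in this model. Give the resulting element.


value = 1

  q = 1
  q = 1
  (k (q) (q)) = k(1, 1) = 2
  (m (k (q) (q))) = m(2,) = 2
  q = 1
  q = 1
  (m (q)) = m(1,) = 1
  (k (q) (m (q))) = k(1, 1) = 2
  (k (m (k (q) (q))) (k (q) (m (q)))) = k(2, 2) = 0
  q = 1
  q = 1
  (k (q) (q)) = k(1, 1) = 2
  (m (k (q) (q))) = m(2,) = 2
  q = 1
  q = 1
  (k (q) (q)) = k(1, 1) = 2
  (k (m (k (q) (q))) (k (q) (q))) = k(2, 2) = 0
  (k (k (m (k (q) (q))) (k (q) (m (q)))) (k (m (k (q) (q))) (k (q) (q)))) = k(0, 0) = 1


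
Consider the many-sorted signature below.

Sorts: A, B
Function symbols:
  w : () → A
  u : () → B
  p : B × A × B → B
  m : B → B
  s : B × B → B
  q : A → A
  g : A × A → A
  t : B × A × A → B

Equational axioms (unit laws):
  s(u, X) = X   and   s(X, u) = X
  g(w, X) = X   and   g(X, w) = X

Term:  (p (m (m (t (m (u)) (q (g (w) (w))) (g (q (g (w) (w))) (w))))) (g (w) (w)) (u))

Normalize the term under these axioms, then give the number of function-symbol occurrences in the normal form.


size = 12

1. (p (m (m (t (m (u)) (q (g (w) (w))) (g (q (g (w) (w))) (w))))) (g (w) (w)) (u))  →  (p (m (m (t (m (u)) (q (w)) (g (q (g (w) (w))) (w))))) (g (w) (w)) (u))
2. (p (m (m (t (m (u)) (q (w)) (g (q (g (w) (w))) (w))))) (g (w) (w)) (u))  →  (p (m (m (t (m (u)) (q (w)) (q (g (w) (w)))))) (g (w) (w)) (u))
3. (p (m (m (t (m (u)) (q (w)) (q (g (w) (w)))))) (g (w) (w)) (u))  →  (p (m (m (t (m (u)) (q (w)) (q (w))))) (g (w) (w)) (u))
4. (p (m (m (t (m (u)) (q (w)) (q (w))))) (g (w) (w)) (u))  →  (p (m (m (t (m (u)) (q (w)) (q (w))))) (w) (u))
normal form: (p (m (m (t (m (u)) (q (w)) (q (w))))) (w) (u))


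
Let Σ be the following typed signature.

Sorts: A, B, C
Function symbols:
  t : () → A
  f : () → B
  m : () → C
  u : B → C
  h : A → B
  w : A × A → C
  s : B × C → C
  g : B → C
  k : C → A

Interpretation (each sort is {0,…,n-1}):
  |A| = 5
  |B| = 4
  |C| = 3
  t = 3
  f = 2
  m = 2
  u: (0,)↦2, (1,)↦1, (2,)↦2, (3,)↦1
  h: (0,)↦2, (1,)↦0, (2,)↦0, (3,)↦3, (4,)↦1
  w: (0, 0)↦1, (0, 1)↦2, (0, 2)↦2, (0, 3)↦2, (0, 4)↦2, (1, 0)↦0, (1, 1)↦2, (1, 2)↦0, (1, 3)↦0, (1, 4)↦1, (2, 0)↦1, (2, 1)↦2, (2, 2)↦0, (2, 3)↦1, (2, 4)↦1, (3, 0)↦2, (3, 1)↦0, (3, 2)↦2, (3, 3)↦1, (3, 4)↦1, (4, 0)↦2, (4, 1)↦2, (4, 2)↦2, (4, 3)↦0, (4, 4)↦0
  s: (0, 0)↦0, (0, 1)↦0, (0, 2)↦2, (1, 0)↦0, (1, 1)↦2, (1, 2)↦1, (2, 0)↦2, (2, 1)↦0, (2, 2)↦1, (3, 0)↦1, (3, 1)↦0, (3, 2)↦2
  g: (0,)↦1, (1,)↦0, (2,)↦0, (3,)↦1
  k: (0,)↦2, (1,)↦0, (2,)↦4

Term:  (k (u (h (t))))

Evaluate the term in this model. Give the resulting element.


value = 0

  t = 3
  (h (t)) = h(3,) = 3
  (u (h (t))) = u(3,) = 1
  (k (u (h (t)))) = k(1,) = 0


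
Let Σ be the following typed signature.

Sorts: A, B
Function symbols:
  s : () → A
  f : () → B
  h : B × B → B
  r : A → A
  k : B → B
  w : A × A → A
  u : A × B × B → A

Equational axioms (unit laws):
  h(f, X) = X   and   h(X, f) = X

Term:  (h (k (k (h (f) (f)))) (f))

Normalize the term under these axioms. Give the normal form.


normal form = (k (k (f)))

1. (h (k (k (h (f) (f)))) (f))  →  (k (k (h (f) (f))))
2. (k (k (h (f) (f))))  →  (k (k (f)))


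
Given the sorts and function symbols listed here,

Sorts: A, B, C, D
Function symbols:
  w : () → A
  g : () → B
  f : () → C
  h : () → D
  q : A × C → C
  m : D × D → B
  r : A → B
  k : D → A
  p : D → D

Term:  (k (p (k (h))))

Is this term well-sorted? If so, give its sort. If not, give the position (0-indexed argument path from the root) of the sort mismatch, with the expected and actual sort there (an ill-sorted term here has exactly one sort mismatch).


      (h) : D
    (k (h)) : A
  (p (k (h))) : ✗ arg 0 at [0, 0] has sort A, expected D

ill-sorted at position [0, 0]: expected D, got A


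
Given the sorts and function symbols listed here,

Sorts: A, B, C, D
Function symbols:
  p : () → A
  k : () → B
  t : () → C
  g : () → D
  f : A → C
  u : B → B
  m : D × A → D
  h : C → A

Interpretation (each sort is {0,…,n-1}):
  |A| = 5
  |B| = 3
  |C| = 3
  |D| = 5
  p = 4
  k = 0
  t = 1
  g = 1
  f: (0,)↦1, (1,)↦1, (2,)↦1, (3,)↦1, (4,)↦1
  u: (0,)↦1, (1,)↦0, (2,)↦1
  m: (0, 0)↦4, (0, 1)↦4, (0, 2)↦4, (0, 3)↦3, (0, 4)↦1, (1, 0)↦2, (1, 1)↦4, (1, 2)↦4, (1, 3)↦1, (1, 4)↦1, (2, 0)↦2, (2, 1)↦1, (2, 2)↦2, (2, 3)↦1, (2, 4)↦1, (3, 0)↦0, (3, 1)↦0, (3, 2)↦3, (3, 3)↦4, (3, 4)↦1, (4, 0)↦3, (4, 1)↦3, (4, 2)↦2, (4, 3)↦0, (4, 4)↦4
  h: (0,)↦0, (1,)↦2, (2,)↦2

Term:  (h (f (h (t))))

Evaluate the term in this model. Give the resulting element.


  t = 1
  (h (t)) = h(1,) = 2
  (f (h (t))) = f(2,) = 1
  (h (f (h (t)))) = h(1,) = 2

value = 2


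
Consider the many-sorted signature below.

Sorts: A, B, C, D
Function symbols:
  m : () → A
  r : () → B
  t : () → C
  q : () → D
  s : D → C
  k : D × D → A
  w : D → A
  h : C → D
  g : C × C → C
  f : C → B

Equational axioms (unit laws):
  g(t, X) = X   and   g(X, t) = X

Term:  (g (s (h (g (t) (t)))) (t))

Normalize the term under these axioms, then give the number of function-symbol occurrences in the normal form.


size = 3

1. (g (s (h (g (t) (t)))) (t))  →  (s (h (g (t) (t))))
2. (s (h (g (t) (t))))  →  (s (h (t)))
normal form: (s (h (t)))


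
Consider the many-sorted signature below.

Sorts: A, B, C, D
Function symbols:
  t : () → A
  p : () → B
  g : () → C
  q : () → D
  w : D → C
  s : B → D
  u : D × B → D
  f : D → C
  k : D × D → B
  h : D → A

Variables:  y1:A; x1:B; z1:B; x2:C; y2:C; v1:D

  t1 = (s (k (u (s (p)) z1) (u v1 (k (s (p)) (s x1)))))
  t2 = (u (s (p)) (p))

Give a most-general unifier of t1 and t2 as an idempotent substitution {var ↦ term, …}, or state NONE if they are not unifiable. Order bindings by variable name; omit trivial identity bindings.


head clash or occurs-check failure — not unifiable

NONE (not unifiable)


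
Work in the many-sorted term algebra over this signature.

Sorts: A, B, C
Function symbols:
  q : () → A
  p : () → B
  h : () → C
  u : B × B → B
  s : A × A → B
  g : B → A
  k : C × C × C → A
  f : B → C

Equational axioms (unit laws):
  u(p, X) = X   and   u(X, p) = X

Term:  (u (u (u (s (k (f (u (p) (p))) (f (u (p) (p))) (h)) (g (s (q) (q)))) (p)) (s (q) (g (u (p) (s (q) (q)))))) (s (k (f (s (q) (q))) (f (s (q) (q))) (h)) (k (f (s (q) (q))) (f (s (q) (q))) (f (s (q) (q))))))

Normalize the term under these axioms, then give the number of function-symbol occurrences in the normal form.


1. (u (u (u (s (k (f (u (p) (p))) (f (u (p) (p))) (h)) (g (s (q) (q)))) (p)) (s (q) (g (u (p) (s (q) (q)))))) (s (k (f (s (q) (q))) (f (s (q) (q))) (h)) (k (f (s (q) (q))) (f (s (q) (q))) (f (s (q) (q))))))  →  (u (u (s (k (f (u (p) (p))) (f (u (p) (p))) (h)) (g (s (q) (q)))) (s (q) (g (u (p) (s (q) (q)))))) (s (k (f (s (q) (q))) (f (s (q) (q))) (h)) (k (f (s (q) (q))) (f (s (q) (q))) (f (s (q) (q))))))
2. (u (u (s (k (f (u (p) (p))) (f (u (p) (p))) (h)) (g (s (q) (q)))) (s (q) (g (u (p) (s (q) (q)))))) (s (k (f (s (q) (q))) (f (s (q) (q))) (h)) (k (f (s (q) (q))) (f (s (q) (q))) (f (s (q) (q))))))  →  (u (u (s (k (f (p)) (f (u (p) (p))) (h)) (g (s (q) (q)))) (s (q) (g (u (p) (s (q) (q)))))) (s (k (f (s (q) (q))) (f (s (q) (q))) (h)) (k (f (s (q) (q))) (f (s (q) (q))) (f (s (q) (q))))))
3. (u (u (s (k (f (p)) (f (u (p) (p))) (h)) (g (s (q) (q)))) (s (q) (g (u (p) (s (q) (q)))))) (s (k (f (s (q) (q))) (f (s (q) (q))) (h)) (k (f (s (q) (q))) (f (s (q) (q))) (f (s (q) (q))))))  →  (u (u (s (k (f (p)) (f (p)) (h)) (g (s (q) (q)))) (s (q) (g (u (p) (s (q) (q)))))) (s (k (f (s (q) (q))) (f (s (q) (q))) (h)) (k (f (s (q) (q))) (f (s (q) (q))) (f (s (q) (q))))))
4. (u (u (s (k (f (p)) (f (p)) (h)) (g (s (q) (q)))) (s (q) (g (u (p) (s (q) (q)))))) (s (k (f (s (q) (q))) (f (s (q) (q))) (h)) (k (f (s (q) (q))) (f (s (q) (q))) (f (s (q) (q))))))  →  (u (u (s (k (f (p)) (f (p)) (h)) (g (s (q) (q)))) (s (q) (g (s (q) (q))))) (s (k (f (s (q) (q))) (f (s (q) (q))) (h)) (k (f (s (q) (q))) (f (s (q) (q))) (f (s (q) (q))))))
normal form: (u (u (s (k (f (p)) (f (p)) (h)) (g (s (q) (q)))) (s (q) (g (s (q) (q))))) (s (k (f (s (q) (q))) (f (s (q) (q))) (h)) (k (f (s (q) (q))) (f (s (q) (q))) (f (s (q) (q))))))

size = 43


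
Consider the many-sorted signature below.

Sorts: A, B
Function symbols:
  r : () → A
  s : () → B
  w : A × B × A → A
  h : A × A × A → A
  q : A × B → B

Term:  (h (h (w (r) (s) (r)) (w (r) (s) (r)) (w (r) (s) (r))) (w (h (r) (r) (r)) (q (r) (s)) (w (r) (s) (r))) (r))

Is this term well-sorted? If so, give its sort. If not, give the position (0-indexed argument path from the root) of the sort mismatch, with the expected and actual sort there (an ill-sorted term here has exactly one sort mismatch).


well-sorted; sort = A

      (r) : A
      (s) : B
      (r) : A
    (w (r) (s) (r)) : A
      (r) : A
      (s) : B
      (r) : A
    (w (r) (s) (r)) : A
      (r) : A
      (s) : B
      (r) : A
    (w (r) (s) (r)) : A
  (h (w (r) (s) (r)) (w (r) (s) (r)) (w (r) (s) (r))) : A
      (r) : A
      (r) : A
      (r) : A
    (h (r) (r) (r)) : A
      (r) : A
      (s) : B
    (q (r) (s)) : B
      (r) : A
      (s) : B
      (r) : A
    (w (r) (s) (r)) : A
  (w (h (r) (r) (r)) (q (r) (s)) (w (r) (s) (r))) : A
  (r) : A
(h (h (w (r) (s) (r)) (w (r) (s) (r)) (w (r) (s) (r))) (w (h (r) (r) (r)) (q (r) (s)) (w (r) (s) (r))) (r)) : A


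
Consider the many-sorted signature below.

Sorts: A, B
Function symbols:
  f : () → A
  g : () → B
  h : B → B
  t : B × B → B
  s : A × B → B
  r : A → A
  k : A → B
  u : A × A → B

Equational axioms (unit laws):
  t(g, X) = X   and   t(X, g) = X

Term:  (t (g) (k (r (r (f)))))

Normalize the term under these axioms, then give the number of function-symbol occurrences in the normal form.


1. (t (g) (k (r (r (f)))))  →  (k (r (r (f))))
normal form: (k (r (r (f))))

size = 4


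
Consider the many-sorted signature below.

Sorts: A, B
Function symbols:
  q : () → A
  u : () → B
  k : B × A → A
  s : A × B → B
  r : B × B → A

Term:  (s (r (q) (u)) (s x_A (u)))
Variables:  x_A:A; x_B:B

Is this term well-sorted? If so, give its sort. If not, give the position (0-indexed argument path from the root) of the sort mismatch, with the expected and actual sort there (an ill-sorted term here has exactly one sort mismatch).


    (q) : A
    (u) : B
  (r (q) (u)) : ✗ arg 0 at [0, 0] has sort A, expected B
    x_A : A
    (u) : B
  (s x_A (u)) : B

ill-sorted at position [0, 0]: expected B, got A


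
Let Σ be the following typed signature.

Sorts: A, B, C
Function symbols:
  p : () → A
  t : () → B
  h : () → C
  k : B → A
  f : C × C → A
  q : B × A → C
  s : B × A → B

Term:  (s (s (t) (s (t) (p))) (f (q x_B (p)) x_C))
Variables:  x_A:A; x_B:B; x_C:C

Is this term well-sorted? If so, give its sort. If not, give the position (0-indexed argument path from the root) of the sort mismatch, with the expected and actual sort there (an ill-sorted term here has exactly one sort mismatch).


    (t) : B
      (t) : B
      (p) : A
    (s (t) (p)) : B
  (s (t) (s (t) (p))) : ✗ arg 1 at [0, 1] has sort B, expected A
      x_B : B
      (p) : A
    (q x_B (p)) : C
    x_C : C
  (f (q x_B (p)) x_C) : A

ill-sorted at position [0, 1]: expected A, got B


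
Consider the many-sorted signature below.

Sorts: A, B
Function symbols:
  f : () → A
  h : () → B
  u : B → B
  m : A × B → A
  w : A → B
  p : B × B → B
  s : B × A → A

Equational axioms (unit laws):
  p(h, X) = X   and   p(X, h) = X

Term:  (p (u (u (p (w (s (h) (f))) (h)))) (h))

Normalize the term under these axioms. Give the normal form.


1. (p (u (u (p (w (s (h) (f))) (h)))) (h))  →  (u (u (p (w (s (h) (f))) (h))))
2. (u (u (p (w (s (h) (f))) (h))))  →  (u (u (w (s (h) (f)))))

normal form = (u (u (w (s (h) (f)))))


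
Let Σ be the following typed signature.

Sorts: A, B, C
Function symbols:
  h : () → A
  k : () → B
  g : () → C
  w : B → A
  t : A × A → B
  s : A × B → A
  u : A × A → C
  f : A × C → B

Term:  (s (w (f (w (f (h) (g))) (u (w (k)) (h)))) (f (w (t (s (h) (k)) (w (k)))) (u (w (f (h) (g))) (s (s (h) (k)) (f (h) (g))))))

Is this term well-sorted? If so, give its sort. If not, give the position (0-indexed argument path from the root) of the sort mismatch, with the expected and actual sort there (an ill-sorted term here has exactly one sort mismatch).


well-sorted; sort = A

          (h) : A
          (g) : C
        (f (h) (g)) : B
      (w (f (h) (g))) : A
          (k) : B
        (w (k)) : A
        (h) : A
      (u (w (k)) (h)) : C
    (f (w (f (h) (g))) (u (w (k)) (h))) : B
  (w (f (w (f (h) (g))) (u (w (k)) (h)))) : A
          (h) : A
          (k) : B
        (s (h) (k)) : A
          (k) : B
        (w (k)) : A
      (t (s (h) (k)) (w (k))) : B
    (w (t (s (h) (k)) (w (k)))) : A
          (h) : A
          (g) : C
        (f (h) (g)) : B
      (w (f (h) (g))) : A
          (h) : A
          (k) : B
        (s (h) (k)) : A
          (h) : A
          (g) : C
        (f (h) (g)) : B
      (s (s (h) (k)) (f (h) (g))) : A
    (u (w (f (h) (g))) (s (s (h) (k)) (f (h) (g)))) : C
  (f (w (t (s (h) (k)) (w (k)))) (u (w (f (h) (g))) (s (s (h) (k)) (f (h) (g))))) : B
(s (w (f (w (f (h) (g))) (u (w (k)) (h)))) (f (w (t (s (h) (k)) (w (k)))) (u (w (f (h) (g))) (s (s (h) (k)) (f (h) (g)))))) : A


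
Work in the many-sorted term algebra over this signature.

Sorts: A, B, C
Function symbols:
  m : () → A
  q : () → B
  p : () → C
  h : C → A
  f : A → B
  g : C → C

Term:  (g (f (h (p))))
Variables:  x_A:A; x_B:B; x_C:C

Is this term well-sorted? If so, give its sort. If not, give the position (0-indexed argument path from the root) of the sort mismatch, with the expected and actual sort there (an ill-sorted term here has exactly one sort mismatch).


      (p) : C
    (h (p)) : A
  (f (h (p))) : B
(g (f (h (p)))) : ✗ arg 0 at [0] has sort B, expected C

ill-sorted at position [0]: expected C, got B


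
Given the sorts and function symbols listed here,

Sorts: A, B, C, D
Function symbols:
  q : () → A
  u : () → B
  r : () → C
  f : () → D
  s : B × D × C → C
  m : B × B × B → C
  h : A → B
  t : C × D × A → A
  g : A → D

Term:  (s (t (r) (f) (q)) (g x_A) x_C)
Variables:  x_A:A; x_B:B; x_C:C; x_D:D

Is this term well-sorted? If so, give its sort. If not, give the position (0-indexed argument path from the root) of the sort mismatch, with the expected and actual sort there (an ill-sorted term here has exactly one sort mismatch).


ill-sorted at position [0]: expected B, got A

    (r) : C
    (f) : D
    (q) : A
  (t (r) (f) (q)) : A
    x_A : A
  (g x_A) : D
  x_C : C
(s (t (r) (f) (q)) (g x_A) x_C) : ✗ arg 0 at [0] has sort A, expected B


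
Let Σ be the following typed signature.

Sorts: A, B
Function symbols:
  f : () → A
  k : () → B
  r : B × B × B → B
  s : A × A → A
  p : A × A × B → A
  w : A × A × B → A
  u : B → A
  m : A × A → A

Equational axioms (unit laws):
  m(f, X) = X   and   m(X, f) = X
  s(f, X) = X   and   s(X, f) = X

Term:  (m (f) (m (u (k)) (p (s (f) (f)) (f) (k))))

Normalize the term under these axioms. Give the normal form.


normal form = (m (u (k)) (p (f) (f) (k)))

1. (m (f) (m (u (k)) (p (s (f) (f)) (f) (k))))  →  (m (u (k)) (p (s (f) (f)) (f) (k)))
2. (m (u (k)) (p (s (f) (f)) (f) (k)))  →  (m (u (k)) (p (f) (f) (k)))


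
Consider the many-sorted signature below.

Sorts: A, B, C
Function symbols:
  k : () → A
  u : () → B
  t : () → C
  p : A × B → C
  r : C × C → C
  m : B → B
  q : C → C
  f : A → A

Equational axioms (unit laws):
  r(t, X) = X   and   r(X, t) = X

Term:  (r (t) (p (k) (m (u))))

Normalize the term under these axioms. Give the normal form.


normal form = (p (k) (m (u)))

1. (r (t) (p (k) (m (u))))  →  (p (k) (m (u)))


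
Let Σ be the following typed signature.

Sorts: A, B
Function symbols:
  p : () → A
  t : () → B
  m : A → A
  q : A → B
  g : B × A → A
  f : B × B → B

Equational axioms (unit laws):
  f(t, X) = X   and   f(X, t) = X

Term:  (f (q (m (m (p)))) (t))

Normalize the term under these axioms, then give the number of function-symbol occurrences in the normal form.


1. (f (q (m (m (p)))) (t))  →  (q (m (m (p))))
normal form: (q (m (m (p))))

size = 4


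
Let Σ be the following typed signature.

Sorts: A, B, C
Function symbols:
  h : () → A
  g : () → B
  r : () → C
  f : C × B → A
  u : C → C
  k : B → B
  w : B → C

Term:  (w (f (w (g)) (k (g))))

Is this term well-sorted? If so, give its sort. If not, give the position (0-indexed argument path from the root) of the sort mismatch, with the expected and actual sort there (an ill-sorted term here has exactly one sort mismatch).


ill-sorted at position [0]: expected B, got A

      (g) : B
    (w (g)) : C
      (g) : B
    (k (g)) : B
  (f (w (g)) (k (g))) : A
(w (f (w (g)) (k (g)))) : ✗ arg 0 at [0] has sort A, expected B


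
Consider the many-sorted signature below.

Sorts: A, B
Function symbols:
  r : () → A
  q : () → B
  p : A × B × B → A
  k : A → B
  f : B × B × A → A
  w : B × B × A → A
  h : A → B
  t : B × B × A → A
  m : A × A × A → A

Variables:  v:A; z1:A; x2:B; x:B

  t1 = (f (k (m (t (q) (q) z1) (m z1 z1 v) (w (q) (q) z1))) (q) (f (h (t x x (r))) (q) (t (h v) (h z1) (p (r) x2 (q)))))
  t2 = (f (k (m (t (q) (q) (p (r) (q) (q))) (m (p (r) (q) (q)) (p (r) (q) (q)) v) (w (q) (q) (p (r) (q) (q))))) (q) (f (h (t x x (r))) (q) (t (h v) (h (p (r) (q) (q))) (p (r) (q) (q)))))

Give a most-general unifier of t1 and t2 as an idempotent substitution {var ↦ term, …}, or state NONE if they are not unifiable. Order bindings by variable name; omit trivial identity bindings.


{x2 ↦ (q), z1 ↦ (p (r) (q) (q))}


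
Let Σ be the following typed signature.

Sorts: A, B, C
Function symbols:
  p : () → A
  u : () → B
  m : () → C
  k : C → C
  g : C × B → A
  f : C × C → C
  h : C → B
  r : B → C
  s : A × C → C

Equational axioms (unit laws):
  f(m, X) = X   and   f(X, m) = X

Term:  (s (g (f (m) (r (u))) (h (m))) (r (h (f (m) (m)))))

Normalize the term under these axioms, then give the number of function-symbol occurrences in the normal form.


size = 9

1. (s (g (f (m) (r (u))) (h (m))) (r (h (f (m) (m)))))  →  (s (g (r (u)) (h (m))) (r (h (f (m) (m)))))
2. (s (g (r (u)) (h (m))) (r (h (f (m) (m)))))  →  (s (g (r (u)) (h (m))) (r (h (m))))
normal form: (s (g (r (u)) (h (m))) (r (h (m))))


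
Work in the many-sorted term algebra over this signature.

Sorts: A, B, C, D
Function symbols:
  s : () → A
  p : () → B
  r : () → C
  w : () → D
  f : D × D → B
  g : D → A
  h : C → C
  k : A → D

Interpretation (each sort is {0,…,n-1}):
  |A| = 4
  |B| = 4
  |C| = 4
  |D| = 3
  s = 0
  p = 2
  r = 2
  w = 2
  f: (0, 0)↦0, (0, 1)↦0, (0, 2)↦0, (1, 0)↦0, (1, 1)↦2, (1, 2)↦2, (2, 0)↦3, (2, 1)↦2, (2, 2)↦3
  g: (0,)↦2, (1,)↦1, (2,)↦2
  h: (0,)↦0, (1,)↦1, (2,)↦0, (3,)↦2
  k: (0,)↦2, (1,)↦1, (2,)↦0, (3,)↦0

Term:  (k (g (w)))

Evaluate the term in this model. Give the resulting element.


value = 0

  w = 2
  (g (w)) = g(2,) = 2
  (k (g (w))) = k(2,) = 0


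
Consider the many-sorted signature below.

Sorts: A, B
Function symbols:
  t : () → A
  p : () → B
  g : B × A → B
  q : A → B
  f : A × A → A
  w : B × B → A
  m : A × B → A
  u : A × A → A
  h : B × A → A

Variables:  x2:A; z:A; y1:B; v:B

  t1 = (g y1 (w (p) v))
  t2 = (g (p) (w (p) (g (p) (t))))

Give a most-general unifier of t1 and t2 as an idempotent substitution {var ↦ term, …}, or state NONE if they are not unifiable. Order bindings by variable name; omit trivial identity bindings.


{v ↦ (g (p) (t)), y1 ↦ (p)}


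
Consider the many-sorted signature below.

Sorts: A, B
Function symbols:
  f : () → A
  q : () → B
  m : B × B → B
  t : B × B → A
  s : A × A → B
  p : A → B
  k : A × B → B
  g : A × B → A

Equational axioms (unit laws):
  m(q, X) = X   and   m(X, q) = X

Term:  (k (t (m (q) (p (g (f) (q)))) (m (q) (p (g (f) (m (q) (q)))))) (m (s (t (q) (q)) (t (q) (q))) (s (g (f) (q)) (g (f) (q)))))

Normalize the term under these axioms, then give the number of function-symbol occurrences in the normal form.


1. (k (t (m (q) (p (g (f) (q)))) (m (q) (p (g (f) (m (q) (q)))))) (m (s (t (q) (q)) (t (q) (q))) (s (g (f) (q)) (g (f) (q)))))  →  (k (t (p (g (f) (q))) (m (q) (p (g (f) (m (q) (q)))))) (m (s (t (q) (q)) (t (q) (q))) (s (g (f) (q)) (g (f) (q)))))
2. (k (t (p (g (f) (q))) (m (q) (p (g (f) (m (q) (q)))))) (m (s (t (q) (q)) (t (q) (q))) (s (g (f) (q)) (g (f) (q)))))  →  (k (t (p (g (f) (q))) (p (g (f) (m (q) (q))))) (m (s (t (q) (q)) (t (q) (q))) (s (g (f) (q)) (g (f) (q)))))
3. (k (t (p (g (f) (q))) (p (g (f) (m (q) (q))))) (m (s (t (q) (q)) (t (q) (q))) (s (g (f) (q)) (g (f) (q)))))  →  (k (t (p (g (f) (q))) (p (g (f) (q)))) (m (s (t (q) (q)) (t (q) (q))) (s (g (f) (q)) (g (f) (q)))))
normal form: (k (t (p (g (f) (q))) (p (g (f) (q)))) (m (s (t (q) (q)) (t (q) (q))) (s (g (f) (q)) (g (f) (q)))))

size = 25


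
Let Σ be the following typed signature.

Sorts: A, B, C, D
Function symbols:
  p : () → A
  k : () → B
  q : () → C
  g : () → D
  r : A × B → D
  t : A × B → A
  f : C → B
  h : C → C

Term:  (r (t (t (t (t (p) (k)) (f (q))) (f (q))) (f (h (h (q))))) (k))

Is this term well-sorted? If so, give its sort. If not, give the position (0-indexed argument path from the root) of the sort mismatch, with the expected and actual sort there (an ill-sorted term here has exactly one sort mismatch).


well-sorted; sort = D

          (p) : A
          (k) : B
        (t (p) (k)) : A
          (q) : C
        (f (q)) : B
      (t (t (p) (k)) (f (q))) : A
        (q) : C
      (f (q)) : B
    (t (t (t (p) (k)) (f (q))) (f (q))) : A
          (q) : C
        (h (q)) : C
      (h (h (q))) : C
    (f (h (h (q)))) : B
  (t (t (t (t (p) (k)) (f (q))) (f (q))) (f (h (h (q))))) : A
  (k) : B
(r (t (t (t (t (p) (k)) (f (q))) (f (q))) (f (h (h (q))))) (k)) : D


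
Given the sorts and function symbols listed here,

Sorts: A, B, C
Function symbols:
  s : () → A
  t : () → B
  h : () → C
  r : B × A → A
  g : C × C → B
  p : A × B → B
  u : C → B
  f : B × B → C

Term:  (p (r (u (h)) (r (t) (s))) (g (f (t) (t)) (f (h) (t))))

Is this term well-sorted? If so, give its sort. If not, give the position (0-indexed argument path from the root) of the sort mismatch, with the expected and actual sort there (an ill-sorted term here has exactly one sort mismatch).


      (h) : C
    (u (h)) : B
      (t) : B
      (s) : A
    (r (t) (s)) : A
  (r (u (h)) (r (t) (s))) : A
      (t) : B
      (t) : B
    (f (t) (t)) : C
      (h) : C
      (t) : B
    (f (h) (t)) : ✗ arg 0 at [1, 1, 0] has sort C, expected B

ill-sorted at position [1, 1, 0]: expected B, got C


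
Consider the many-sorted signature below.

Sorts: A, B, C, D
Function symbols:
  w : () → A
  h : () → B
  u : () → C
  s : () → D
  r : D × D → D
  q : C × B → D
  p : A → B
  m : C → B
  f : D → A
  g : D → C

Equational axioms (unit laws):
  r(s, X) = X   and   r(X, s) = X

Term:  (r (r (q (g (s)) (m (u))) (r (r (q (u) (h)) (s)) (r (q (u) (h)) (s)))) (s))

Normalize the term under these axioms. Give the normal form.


1. (r (r (q (g (s)) (m (u))) (r (r (q (u) (h)) (s)) (r (q (u) (h)) (s)))) (s))  →  (r (q (g (s)) (m (u))) (r (r (q (u) (h)) (s)) (r (q (u) (h)) (s))))
2. (r (q (g (s)) (m (u))) (r (r (q (u) (h)) (s)) (r (q (u) (h)) (s))))  →  (r (q (g (s)) (m (u))) (r (q (u) (h)) (r (q (u) (h)) (s))))
3. (r (q (g (s)) (m (u))) (r (q (u) (h)) (r (q (u) (h)) (s))))  →  (r (q (g (s)) (m (u))) (r (q (u) (h)) (q (u) (h))))

normal form = (r (q (g (s)) (m (u))) (r (q (u) (h)) (q (u) (h))))


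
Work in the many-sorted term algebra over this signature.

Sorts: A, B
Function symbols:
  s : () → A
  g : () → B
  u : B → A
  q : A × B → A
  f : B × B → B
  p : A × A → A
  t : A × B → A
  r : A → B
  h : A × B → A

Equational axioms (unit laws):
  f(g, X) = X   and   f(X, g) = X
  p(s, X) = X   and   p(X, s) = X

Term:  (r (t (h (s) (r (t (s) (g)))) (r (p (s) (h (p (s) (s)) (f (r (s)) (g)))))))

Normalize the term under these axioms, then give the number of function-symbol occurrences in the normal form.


size = 13

1. (r (t (h (s) (r (t (s) (g)))) (r (p (s) (h (p (s) (s)) (f (r (s)) (g)))))))  →  (r (t (h (s) (r (t (s) (g)))) (r (h (p (s) (s)) (f (r (s)) (g))))))
2. (r (t (h (s) (r (t (s) (g)))) (r (h (p (s) (s)) (f (r (s)) (g))))))  →  (r (t (h (s) (r (t (s) (g)))) (r (h (s) (f (r (s)) (g))))))
3. (r (t (h (s) (r (t (s) (g)))) (r (h (s) (f (r (s)) (g))))))  →  (r (t (h (s) (r (t (s) (g)))) (r (h (s) (r (s))))))
normal form: (r (t (h (s) (r (t (s) (g)))) (r (h (s) (r (s))))))


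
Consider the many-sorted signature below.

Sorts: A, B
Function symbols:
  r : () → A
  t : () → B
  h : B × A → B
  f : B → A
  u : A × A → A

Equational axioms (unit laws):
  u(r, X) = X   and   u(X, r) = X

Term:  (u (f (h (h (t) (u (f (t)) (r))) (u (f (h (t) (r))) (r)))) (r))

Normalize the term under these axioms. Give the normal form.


1. (u (f (h (h (t) (u (f (t)) (r))) (u (f (h (t) (r))) (r)))) (r))  →  (f (h (h (t) (u (f (t)) (r))) (u (f (h (t) (r))) (r))))
2. (f (h (h (t) (u (f (t)) (r))) (u (f (h (t) (r))) (r))))  →  (f (h (h (t) (f (t))) (u (f (h (t) (r))) (r))))
3. (f (h (h (t) (f (t))) (u (f (h (t) (r))) (r))))  →  (f (h (h (t) (f (t))) (f (h (t) (r)))))

normal form = (f (h (h (t) (f (t))) (f (h (t) (r)))))


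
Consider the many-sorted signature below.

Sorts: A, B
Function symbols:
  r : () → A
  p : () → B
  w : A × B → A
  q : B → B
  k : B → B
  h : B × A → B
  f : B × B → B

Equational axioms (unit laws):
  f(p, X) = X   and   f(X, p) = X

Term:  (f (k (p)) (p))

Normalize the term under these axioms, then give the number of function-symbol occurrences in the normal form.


size = 2

1. (f (k (p)) (p))  →  (k (p))
normal form: (k (p))


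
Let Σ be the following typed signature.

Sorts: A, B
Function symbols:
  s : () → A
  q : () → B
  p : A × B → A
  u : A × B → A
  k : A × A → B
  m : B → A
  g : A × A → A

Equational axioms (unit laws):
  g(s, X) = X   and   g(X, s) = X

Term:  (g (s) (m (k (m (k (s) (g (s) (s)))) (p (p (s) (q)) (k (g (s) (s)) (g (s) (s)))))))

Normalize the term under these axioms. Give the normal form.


normal form = (m (k (m (k (s) (s))) (p (p (s) (q)) (k (s) (s)))))

1. (g (s) (m (k (m (k (s) (g (s) (s)))) (p (p (s) (q)) (k (g (s) (s)) (g (s) (s)))))))  →  (m (k (m (k (s) (g (s) (s)))) (p (p (s) (q)) (k (g (s) (s)) (g (s) (s))))))
2. (m (k (m (k (s) (g (s) (s)))) (p (p (s) (q)) (k (g (s) (s)) (g (s) (s))))))  →  (m (k (m (k (s) (s))) (p (p (s) (q)) (k (g (s) (s)) (g (s) (s))))))
3. (m (k (m (k (s) (s))) (p (p (s) (q)) (k (g (s) (s)) (g (s) (s))))))  →  (m (k (m (k (s) (s))) (p (p (s) (q)) (k (s) (g (s) (s))))))
4. (m (k (m (k (s) (s))) (p (p (s) (q)) (k (s) (g (s) (s))))))  →  (m (k (m (k (s) (s))) (p (p (s) (q)) (k (s) (s)))))
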